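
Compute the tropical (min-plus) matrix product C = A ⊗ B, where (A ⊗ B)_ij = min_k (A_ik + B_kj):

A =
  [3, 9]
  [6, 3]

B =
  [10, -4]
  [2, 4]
A ⊗ B =
  [11, -1]
  [5, 2]

Apply the min-plus product entry-by-entry:
  C[0][0] = min over k of (A[0][0] + B[0][0] = 3 + 10 = 13, A[0][1] + B[1][0] = 9 + 2 = 11) = 11 (attained at k = 1)
  C[0][1] = min over k of (A[0][0] + B[0][1] = 3 + -4 = -1, A[0][1] + B[1][1] = 9 + 4 = 13) = -1 (attained at k = 0)
  C[1][0] = min over k of (A[1][0] + B[0][0] = 6 + 10 = 16, A[1][1] + B[1][0] = 3 + 2 = 5) = 5 (attained at k = 1)
  C[1][1] = min over k of (A[1][0] + B[0][1] = 6 + -4 = 2, A[1][1] + B[1][1] = 3 + 4 = 7) = 2 (attained at k = 0)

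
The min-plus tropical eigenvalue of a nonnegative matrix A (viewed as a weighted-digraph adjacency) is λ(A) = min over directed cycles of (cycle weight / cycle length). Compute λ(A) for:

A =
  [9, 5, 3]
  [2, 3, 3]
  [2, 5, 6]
λ(A) = 5/2

Enumerate directed cycles and compute their means (weight / length). Sample:
  cycle 0 → 0: weight = 9, length = 1, mean = 9/1 ≈ 9.000
  cycle 1 → 1: weight = 3, length = 1, mean = 3/1 ≈ 3.000
  cycle 2 → 2: weight = 6, length = 1, mean = 6/1 ≈ 6.000
  cycle 0 → 1 → 0: weight = 7, length = 2, mean = 7/2 ≈ 3.500
  cycle 0 → 2 → 0: weight = 5, length = 2, mean = 5/2 ≈ 2.500
  cycle 1 → 0 → 1: weight = 7, length = 2, mean = 7/2 ≈ 3.500
Minimum mean = 2.500, attained e.g. along the cycle 0 → 2 → 0 with weight 5 and length 2. So λ(A) = 5/2 = 5/2.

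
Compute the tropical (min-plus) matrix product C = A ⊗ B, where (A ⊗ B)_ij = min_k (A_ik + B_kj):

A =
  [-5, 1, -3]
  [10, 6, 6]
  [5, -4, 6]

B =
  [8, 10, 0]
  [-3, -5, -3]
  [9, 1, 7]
A ⊗ B =
  [-2, -4, -5]
  [3, 1, 3]
  [-7, -9, -7]

Apply the min-plus product entry-by-entry:
  C[0][0] = min over k of (A[0][0] + B[0][0] = -5 + 8 = 3, A[0][1] + B[1][0] = 1 + -3 = -2, A[0][2] + B[2][0] = -3 + 9 = 6) = -2 (attained at k = 1)
  C[0][1] = min over k of (A[0][0] + B[0][1] = -5 + 10 = 5, A[0][1] + B[1][1] = 1 + -5 = -4, A[0][2] + B[2][1] = -3 + 1 = -2) = -4 (attained at k = 1)
  C[0][2] = min over k of (A[0][0] + B[0][2] = -5 + 0 = -5, A[0][1] + B[1][2] = 1 + -3 = -2, A[0][2] + B[2][2] = -3 + 7 = 4) = -5 (attained at k = 0)
  C[1][0] = min over k of (A[1][0] + B[0][0] = 10 + 8 = 18, A[1][1] + B[1][0] = 6 + -3 = 3, A[1][2] + B[2][0] = 6 + 9 = 15) = 3 (attained at k = 1)
  C[1][1] = min over k of (A[1][0] + B[0][1] = 10 + 10 = 20, A[1][1] + B[1][1] = 6 + -5 = 1, A[1][2] + B[2][1] = 6 + 1 = 7) = 1 (attained at k = 1)
  C[1][2] = min over k of (A[1][0] + B[0][2] = 10 + 0 = 10, A[1][1] + B[1][2] = 6 + -3 = 3, A[1][2] + B[2][2] = 6 + 7 = 13) = 3 (attained at k = 1)
  C[2][0] = min over k of (A[2][0] + B[0][0] = 5 + 8 = 13, A[2][1] + B[1][0] = -4 + -3 = -7, A[2][2] + B[2][0] = 6 + 9 = 15) = -7 (attained at k = 1)
  C[2][1] = min over k of (A[2][0] + B[0][1] = 5 + 10 = 15, A[2][1] + B[1][1] = -4 + -5 = -9, A[2][2] + B[2][1] = 6 + 1 = 7) = -9 (attained at k = 1)
  C[2][2] = min over k of (A[2][0] + B[0][2] = 5 + 0 = 5, A[2][1] + B[1][2] = -4 + -3 = -7, A[2][2] + B[2][2] = 6 + 7 = 13) = -7 (attained at k = 1)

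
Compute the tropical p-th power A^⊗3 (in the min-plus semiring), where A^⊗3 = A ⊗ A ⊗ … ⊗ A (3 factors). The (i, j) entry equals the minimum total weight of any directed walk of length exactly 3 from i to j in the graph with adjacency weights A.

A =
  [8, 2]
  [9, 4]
A^⊗3 =
  [15, 10]
  [17, 12]

Each entry (A^⊗3)_ij equals the minimum over all length-3 walks i = v_0 → v_1 → … → v_3 = j of Σ_t A[v_t][v_{t+1}]. For example, for (i, j) = (0, 1) we minimise over 4 possible intermediate vertex sequences; the minimum is 10, attained along the walk 0 → 1 → 1 → 1.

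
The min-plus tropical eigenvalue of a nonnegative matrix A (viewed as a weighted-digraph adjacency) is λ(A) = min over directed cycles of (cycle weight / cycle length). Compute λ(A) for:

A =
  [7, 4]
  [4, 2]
λ(A) = 2

Enumerate directed cycles and compute their means (weight / length). Sample:
  cycle 0 → 0: weight = 7, length = 1, mean = 7/1 ≈ 7.000
  cycle 1 → 1: weight = 2, length = 1, mean = 2/1 ≈ 2.000
  cycle 0 → 1 → 0: weight = 8, length = 2, mean = 8/2 ≈ 4.000
  cycle 1 → 0 → 1: weight = 8, length = 2, mean = 8/2 ≈ 4.000
Minimum mean = 2.000, attained e.g. along the cycle 1 → 1 with weight 2 and length 1. So λ(A) = 2/1 = 2.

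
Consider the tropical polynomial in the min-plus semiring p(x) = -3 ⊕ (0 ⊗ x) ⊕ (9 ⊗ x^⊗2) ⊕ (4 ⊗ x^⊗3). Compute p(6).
p(6) = -3

A tropical monomial a ⊗ x^⊗i evaluates to a + i · x. Evaluating each term at x = 6:
  Term 0 contributes -3 + 0 · 6 = -3
  Term 1 contributes 0 + 1 · 6 = 6
  Term 2 contributes 9 + 2 · 6 = 21
  Term 3 contributes 4 + 3 · 6 = 22
p(6) = ⊕ of these = min[-3, 6, 21, 22] = -3.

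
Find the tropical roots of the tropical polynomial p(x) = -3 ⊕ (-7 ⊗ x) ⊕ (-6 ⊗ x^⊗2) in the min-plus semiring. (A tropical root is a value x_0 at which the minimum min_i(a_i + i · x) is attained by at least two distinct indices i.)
Roots: {-1, 4}

Each tropical root is a break point of the lower envelope of the lines y = a_i + i · x (there are 3 lines, with slopes 0, 1, ..., 2). Only the lines that attain the minimum somewhere contribute to roots; other lines are dominated. Here the surviving (envelope) indices are i = 2, i = 1, i = 0.
Intersections between consecutive envelope lines give the roots: for adjacent envelope indices i < j the intersection is x = (a_i − a_j) / (j − i). Reading off the sorted break points: {-1, 4}.
Verification: at each break x_0, at least two indices attain the minimum of min_i(a_i + i · x_0).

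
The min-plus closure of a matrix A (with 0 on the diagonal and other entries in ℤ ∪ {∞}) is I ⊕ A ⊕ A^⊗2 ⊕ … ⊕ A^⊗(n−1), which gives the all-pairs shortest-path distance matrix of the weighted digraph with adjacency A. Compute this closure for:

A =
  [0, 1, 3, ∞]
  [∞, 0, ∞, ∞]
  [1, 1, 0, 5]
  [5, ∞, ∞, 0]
Closure =
  [0, 1, 3, 8]
  [∞, 0, ∞, ∞]
  [1, 1, 0, 5]
  [5, 6, 8, 0]

This is the Floyd-Warshall all-pairs shortest-path computation. For each intermediate vertex k = 0, 1, …, 3, update dist[i][j] ← min(dist[i][j], dist[i][k] + dist[k][j]). The final matrix gives, for each (i, j), the minimum total weight of any directed path from i to j (possibly empty when i = j).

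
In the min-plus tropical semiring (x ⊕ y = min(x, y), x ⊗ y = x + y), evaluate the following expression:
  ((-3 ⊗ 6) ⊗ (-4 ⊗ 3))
((-3 ⊗ 6) ⊗ (-4 ⊗ 3)) = 2

Expand innermost to outermost. Recall ⊕ takes the minimum of its arguments and ⊗ takes their sum. Working out the expression ((-3 ⊗ 6) ⊗ (-4 ⊗ 3)) gives 2.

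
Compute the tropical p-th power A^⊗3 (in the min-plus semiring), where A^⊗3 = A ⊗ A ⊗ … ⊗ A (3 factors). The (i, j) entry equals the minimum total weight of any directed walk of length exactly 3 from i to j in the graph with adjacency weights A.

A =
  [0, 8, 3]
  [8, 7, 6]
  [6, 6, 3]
A^⊗3 =
  [0, 8, 3]
  [8, 15, 11]
  [6, 12, 9]

Each entry (A^⊗3)_ij equals the minimum over all length-3 walks i = v_0 → v_1 → … → v_3 = j of Σ_t A[v_t][v_{t+1}]. For example, for (i, j) = (0, 2) we minimise over 9 possible intermediate vertex sequences; the minimum is 3, attained along the walk 0 → 0 → 0 → 2.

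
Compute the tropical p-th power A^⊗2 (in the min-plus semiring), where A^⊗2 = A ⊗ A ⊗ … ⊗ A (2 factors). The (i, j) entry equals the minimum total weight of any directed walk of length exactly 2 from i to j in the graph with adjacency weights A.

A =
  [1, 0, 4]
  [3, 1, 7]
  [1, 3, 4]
A^⊗2 =
  [2, 1, 5]
  [4, 2, 7]
  [2, 1, 5]

Each entry (A^⊗2)_ij equals the minimum over all length-2 walks i = v_0 → v_1 → … → v_2 = j of Σ_t A[v_t][v_{t+1}]. For example, for (i, j) = (0, 2) we minimise over 3 possible intermediate vertex sequences; the minimum is 5, attained along the walk 0 → 0 → 2.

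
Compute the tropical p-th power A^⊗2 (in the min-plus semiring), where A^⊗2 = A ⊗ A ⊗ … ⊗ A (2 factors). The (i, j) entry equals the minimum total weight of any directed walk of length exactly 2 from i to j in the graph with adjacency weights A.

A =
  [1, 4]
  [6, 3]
A^⊗2 =
  [2, 5]
  [7, 6]

Each entry (A^⊗2)_ij equals the minimum over all length-2 walks i = v_0 → v_1 → … → v_2 = j of Σ_t A[v_t][v_{t+1}]. For example, for (i, j) = (0, 1) we minimise over 2 possible intermediate vertex sequences; the minimum is 5, attained along the walk 0 → 0 → 1.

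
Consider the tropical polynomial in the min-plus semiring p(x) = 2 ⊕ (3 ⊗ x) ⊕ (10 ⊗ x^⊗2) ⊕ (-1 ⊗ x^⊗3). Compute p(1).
p(1) = 2

A tropical monomial a ⊗ x^⊗i evaluates to a + i · x. Evaluating each term at x = 1:
  Term 0 contributes 2 + 0 · 1 = 2
  Term 1 contributes 3 + 1 · 1 = 4
  Term 2 contributes 10 + 2 · 1 = 12
  Term 3 contributes -1 + 3 · 1 = 2
p(1) = ⊕ of these = min[2, 4, 12, 2] = 2.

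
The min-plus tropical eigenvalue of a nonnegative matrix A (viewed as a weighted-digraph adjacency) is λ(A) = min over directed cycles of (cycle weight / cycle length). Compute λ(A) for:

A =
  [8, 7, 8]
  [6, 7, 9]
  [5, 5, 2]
λ(A) = 2

Enumerate directed cycles and compute their means (weight / length). Sample:
  cycle 0 → 0: weight = 8, length = 1, mean = 8/1 ≈ 8.000
  cycle 1 → 1: weight = 7, length = 1, mean = 7/1 ≈ 7.000
  cycle 2 → 2: weight = 2, length = 1, mean = 2/1 ≈ 2.000
  cycle 0 → 1 → 0: weight = 13, length = 2, mean = 13/2 ≈ 6.500
  cycle 0 → 2 → 0: weight = 13, length = 2, mean = 13/2 ≈ 6.500
  cycle 1 → 0 → 1: weight = 13, length = 2, mean = 13/2 ≈ 6.500
Minimum mean = 2.000, attained e.g. along the cycle 2 → 2 with weight 2 and length 1. So λ(A) = 2/1 = 2.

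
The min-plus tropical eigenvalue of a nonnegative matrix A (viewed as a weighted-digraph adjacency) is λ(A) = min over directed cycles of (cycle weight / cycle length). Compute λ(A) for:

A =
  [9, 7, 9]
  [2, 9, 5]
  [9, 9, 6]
λ(A) = 9/2

Enumerate directed cycles and compute their means (weight / length). Sample:
  cycle 0 → 0: weight = 9, length = 1, mean = 9/1 ≈ 9.000
  cycle 1 → 1: weight = 9, length = 1, mean = 9/1 ≈ 9.000
  cycle 2 → 2: weight = 6, length = 1, mean = 6/1 ≈ 6.000
  cycle 0 → 1 → 0: weight = 9, length = 2, mean = 9/2 ≈ 4.500
  cycle 0 → 2 → 0: weight = 18, length = 2, mean = 18/2 ≈ 9.000
  cycle 1 → 0 → 1: weight = 9, length = 2, mean = 9/2 ≈ 4.500
Minimum mean = 4.500, attained e.g. along the cycle 0 → 1 → 0 with weight 9 and length 2. So λ(A) = 9/2 = 9/2.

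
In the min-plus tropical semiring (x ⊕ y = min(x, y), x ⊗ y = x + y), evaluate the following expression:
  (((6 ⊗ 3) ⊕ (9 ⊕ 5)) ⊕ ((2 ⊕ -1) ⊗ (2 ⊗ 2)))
(((6 ⊗ 3) ⊕ (9 ⊕ 5)) ⊕ ((2 ⊕ -1) ⊗ (2 ⊗ 2))) = 3

Expand innermost to outermost. Recall ⊕ takes the minimum of its arguments and ⊗ takes their sum. Working out the expression (((6 ⊗ 3) ⊕ (9 ⊕ 5)) ⊕ ((2 ⊕ -1) ⊗ (2 ⊗ 2))) gives 3.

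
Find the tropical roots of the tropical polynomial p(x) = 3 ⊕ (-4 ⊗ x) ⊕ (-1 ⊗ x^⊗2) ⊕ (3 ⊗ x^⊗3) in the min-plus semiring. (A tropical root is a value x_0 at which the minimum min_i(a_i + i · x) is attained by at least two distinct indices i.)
Roots: {-4, -3, 7}

Each tropical root is a break point of the lower envelope of the lines y = a_i + i · x (there are 4 lines, with slopes 0, 1, ..., 3). Only the lines that attain the minimum somewhere contribute to roots; other lines are dominated. Here the surviving (envelope) indices are i = 3, i = 2, i = 1, i = 0.
Intersections between consecutive envelope lines give the roots: for adjacent envelope indices i < j the intersection is x = (a_i − a_j) / (j − i). Reading off the sorted break points: {-4, -3, 7}.
Verification: at each break x_0, at least two indices attain the minimum of min_i(a_i + i · x_0).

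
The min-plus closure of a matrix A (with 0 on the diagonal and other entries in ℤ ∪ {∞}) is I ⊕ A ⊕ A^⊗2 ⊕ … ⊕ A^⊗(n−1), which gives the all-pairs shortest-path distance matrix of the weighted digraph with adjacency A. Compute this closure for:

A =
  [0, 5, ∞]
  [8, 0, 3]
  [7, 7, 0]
Closure =
  [0, 5, 8]
  [8, 0, 3]
  [7, 7, 0]

This is the Floyd-Warshall all-pairs shortest-path computation. For each intermediate vertex k = 0, 1, …, 2, update dist[i][j] ← min(dist[i][j], dist[i][k] + dist[k][j]). The final matrix gives, for each (i, j), the minimum total weight of any directed path from i to j (possibly empty when i = j).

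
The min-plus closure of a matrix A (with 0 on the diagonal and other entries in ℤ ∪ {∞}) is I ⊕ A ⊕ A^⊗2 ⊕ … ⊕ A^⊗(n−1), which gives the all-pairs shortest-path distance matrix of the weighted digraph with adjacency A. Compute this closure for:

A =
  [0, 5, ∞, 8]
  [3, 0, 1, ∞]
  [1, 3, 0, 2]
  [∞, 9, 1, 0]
Closure =
  [0, 5, 6, 8]
  [2, 0, 1, 3]
  [1, 3, 0, 2]
  [2, 4, 1, 0]

This is the Floyd-Warshall all-pairs shortest-path computation. For each intermediate vertex k = 0, 1, …, 3, update dist[i][j] ← min(dist[i][j], dist[i][k] + dist[k][j]). The final matrix gives, for each (i, j), the minimum total weight of any directed path from i to j (possibly empty when i = j).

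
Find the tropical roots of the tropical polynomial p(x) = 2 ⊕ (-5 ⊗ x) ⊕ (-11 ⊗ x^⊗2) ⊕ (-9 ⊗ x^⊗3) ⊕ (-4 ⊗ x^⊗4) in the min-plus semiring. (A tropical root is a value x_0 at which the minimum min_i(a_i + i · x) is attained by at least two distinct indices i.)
Roots: {-5, -2, 6, 7}

Each tropical root is a break point of the lower envelope of the lines y = a_i + i · x (there are 5 lines, with slopes 0, 1, ..., 4). Only the lines that attain the minimum somewhere contribute to roots; other lines are dominated. Here the surviving (envelope) indices are i = 4, i = 3, i = 2, i = 1, i = 0.
Intersections between consecutive envelope lines give the roots: for adjacent envelope indices i < j the intersection is x = (a_i − a_j) / (j − i). Reading off the sorted break points: {-5, -2, 6, 7}.
Verification: at each break x_0, at least two indices attain the minimum of min_i(a_i + i · x_0).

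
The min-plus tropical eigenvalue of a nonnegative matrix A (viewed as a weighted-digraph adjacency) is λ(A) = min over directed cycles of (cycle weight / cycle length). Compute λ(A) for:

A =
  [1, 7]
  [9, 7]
λ(A) = 1

Enumerate directed cycles and compute their means (weight / length). Sample:
  cycle 0 → 0: weight = 1, length = 1, mean = 1/1 ≈ 1.000
  cycle 1 → 1: weight = 7, length = 1, mean = 7/1 ≈ 7.000
  cycle 0 → 1 → 0: weight = 16, length = 2, mean = 16/2 ≈ 8.000
  cycle 1 → 0 → 1: weight = 16, length = 2, mean = 16/2 ≈ 8.000
Minimum mean = 1.000, attained e.g. along the cycle 0 → 0 with weight 1 and length 1. So λ(A) = 1/1 = 1.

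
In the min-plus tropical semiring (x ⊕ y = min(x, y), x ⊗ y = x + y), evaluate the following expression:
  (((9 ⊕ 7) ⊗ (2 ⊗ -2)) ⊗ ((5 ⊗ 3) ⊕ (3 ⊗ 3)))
(((9 ⊕ 7) ⊗ (2 ⊗ -2)) ⊗ ((5 ⊗ 3) ⊕ (3 ⊗ 3))) = 13

Expand innermost to outermost. Recall ⊕ takes the minimum of its arguments and ⊗ takes their sum. Working out the expression (((9 ⊕ 7) ⊗ (2 ⊗ -2)) ⊗ ((5 ⊗ 3) ⊕ (3 ⊗ 3))) gives 13.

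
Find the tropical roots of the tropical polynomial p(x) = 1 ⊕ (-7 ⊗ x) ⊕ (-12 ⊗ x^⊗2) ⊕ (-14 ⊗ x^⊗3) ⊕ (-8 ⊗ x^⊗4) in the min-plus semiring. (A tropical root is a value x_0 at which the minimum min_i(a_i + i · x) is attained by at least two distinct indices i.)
Roots: {-6, 2, 5, 8}

Each tropical root is a break point of the lower envelope of the lines y = a_i + i · x (there are 5 lines, with slopes 0, 1, ..., 4). Only the lines that attain the minimum somewhere contribute to roots; other lines are dominated. Here the surviving (envelope) indices are i = 4, i = 3, i = 2, i = 1, i = 0.
Intersections between consecutive envelope lines give the roots: for adjacent envelope indices i < j the intersection is x = (a_i − a_j) / (j − i). Reading off the sorted break points: {-6, 2, 5, 8}.
Verification: at each break x_0, at least two indices attain the minimum of min_i(a_i + i · x_0).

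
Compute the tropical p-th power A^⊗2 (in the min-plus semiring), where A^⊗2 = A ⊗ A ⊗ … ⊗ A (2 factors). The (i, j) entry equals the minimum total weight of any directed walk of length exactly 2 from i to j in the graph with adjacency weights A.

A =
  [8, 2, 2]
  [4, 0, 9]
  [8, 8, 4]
A^⊗2 =
  [6, 2, 6]
  [4, 0, 6]
  [12, 8, 8]

Each entry (A^⊗2)_ij equals the minimum over all length-2 walks i = v_0 → v_1 → … → v_2 = j of Σ_t A[v_t][v_{t+1}]. For example, for (i, j) = (0, 2) we minimise over 3 possible intermediate vertex sequences; the minimum is 6, attained along the walk 0 → 2 → 2.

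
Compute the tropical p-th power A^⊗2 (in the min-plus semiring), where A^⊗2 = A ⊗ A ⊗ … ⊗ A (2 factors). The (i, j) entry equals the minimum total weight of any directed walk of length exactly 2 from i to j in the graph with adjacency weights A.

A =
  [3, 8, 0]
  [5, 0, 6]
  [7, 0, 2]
A^⊗2 =
  [6, 0, 2]
  [5, 0, 5]
  [5, 0, 4]

Each entry (A^⊗2)_ij equals the minimum over all length-2 walks i = v_0 → v_1 → … → v_2 = j of Σ_t A[v_t][v_{t+1}]. For example, for (i, j) = (0, 2) we minimise over 3 possible intermediate vertex sequences; the minimum is 2, attained along the walk 0 → 2 → 2.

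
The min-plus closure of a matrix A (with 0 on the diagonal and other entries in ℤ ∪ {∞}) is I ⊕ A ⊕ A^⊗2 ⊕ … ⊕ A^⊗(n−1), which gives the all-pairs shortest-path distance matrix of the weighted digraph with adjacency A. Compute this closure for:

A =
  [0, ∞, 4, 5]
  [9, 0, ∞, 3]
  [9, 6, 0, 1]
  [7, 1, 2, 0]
Closure =
  [0, 6, 4, 5]
  [9, 0, 5, 3]
  [8, 2, 0, 1]
  [7, 1, 2, 0]

This is the Floyd-Warshall all-pairs shortest-path computation. For each intermediate vertex k = 0, 1, …, 3, update dist[i][j] ← min(dist[i][j], dist[i][k] + dist[k][j]). The final matrix gives, for each (i, j), the minimum total weight of any directed path from i to j (possibly empty when i = j).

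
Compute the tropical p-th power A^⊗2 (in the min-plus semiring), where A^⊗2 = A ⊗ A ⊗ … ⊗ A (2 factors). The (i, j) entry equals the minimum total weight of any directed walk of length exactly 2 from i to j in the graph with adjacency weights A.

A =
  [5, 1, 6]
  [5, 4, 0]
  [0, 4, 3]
A^⊗2 =
  [6, 5, 1]
  [0, 4, 3]
  [3, 1, 4]

Each entry (A^⊗2)_ij equals the minimum over all length-2 walks i = v_0 → v_1 → … → v_2 = j of Σ_t A[v_t][v_{t+1}]. For example, for (i, j) = (0, 2) we minimise over 3 possible intermediate vertex sequences; the minimum is 1, attained along the walk 0 → 1 → 2.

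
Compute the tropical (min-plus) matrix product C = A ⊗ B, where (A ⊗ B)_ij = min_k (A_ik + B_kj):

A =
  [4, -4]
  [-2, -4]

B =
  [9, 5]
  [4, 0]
A ⊗ B =
  [0, -4]
  [0, -4]

Apply the min-plus product entry-by-entry:
  C[0][0] = min over k of (A[0][0] + B[0][0] = 4 + 9 = 13, A[0][1] + B[1][0] = -4 + 4 = 0) = 0 (attained at k = 1)
  C[0][1] = min over k of (A[0][0] + B[0][1] = 4 + 5 = 9, A[0][1] + B[1][1] = -4 + 0 = -4) = -4 (attained at k = 1)
  C[1][0] = min over k of (A[1][0] + B[0][0] = -2 + 9 = 7, A[1][1] + B[1][0] = -4 + 4 = 0) = 0 (attained at k = 1)
  C[1][1] = min over k of (A[1][0] + B[0][1] = -2 + 5 = 3, A[1][1] + B[1][1] = -4 + 0 = -4) = -4 (attained at k = 1)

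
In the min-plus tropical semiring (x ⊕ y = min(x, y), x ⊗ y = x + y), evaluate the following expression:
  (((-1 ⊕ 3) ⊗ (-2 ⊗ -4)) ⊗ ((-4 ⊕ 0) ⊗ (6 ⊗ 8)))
(((-1 ⊕ 3) ⊗ (-2 ⊗ -4)) ⊗ ((-4 ⊕ 0) ⊗ (6 ⊗ 8))) = 3

Expand innermost to outermost. Recall ⊕ takes the minimum of its arguments and ⊗ takes their sum. Working out the expression (((-1 ⊕ 3) ⊗ (-2 ⊗ -4)) ⊗ ((-4 ⊕ 0) ⊗ (6 ⊗ 8))) gives 3.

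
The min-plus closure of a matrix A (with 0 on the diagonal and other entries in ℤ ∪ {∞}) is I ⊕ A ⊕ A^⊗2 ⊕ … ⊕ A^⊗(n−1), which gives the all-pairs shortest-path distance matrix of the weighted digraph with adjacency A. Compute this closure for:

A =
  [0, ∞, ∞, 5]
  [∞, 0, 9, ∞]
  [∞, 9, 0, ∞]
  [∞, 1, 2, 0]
Closure =
  [0, 6, 7, 5]
  [∞, 0, 9, ∞]
  [∞, 9, 0, ∞]
  [∞, 1, 2, 0]

This is the Floyd-Warshall all-pairs shortest-path computation. For each intermediate vertex k = 0, 1, …, 3, update dist[i][j] ← min(dist[i][j], dist[i][k] + dist[k][j]). The final matrix gives, for each (i, j), the minimum total weight of any directed path from i to j (possibly empty when i = j).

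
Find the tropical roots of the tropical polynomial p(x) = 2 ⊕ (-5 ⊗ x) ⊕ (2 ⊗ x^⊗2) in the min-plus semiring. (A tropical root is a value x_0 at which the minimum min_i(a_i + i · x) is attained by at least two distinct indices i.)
Roots: {-7, 7}

Each tropical root is a break point of the lower envelope of the lines y = a_i + i · x (there are 3 lines, with slopes 0, 1, ..., 2). Only the lines that attain the minimum somewhere contribute to roots; other lines are dominated. Here the surviving (envelope) indices are i = 2, i = 1, i = 0.
Intersections between consecutive envelope lines give the roots: for adjacent envelope indices i < j the intersection is x = (a_i − a_j) / (j − i). Reading off the sorted break points: {-7, 7}.
Verification: at each break x_0, at least two indices attain the minimum of min_i(a_i + i · x_0).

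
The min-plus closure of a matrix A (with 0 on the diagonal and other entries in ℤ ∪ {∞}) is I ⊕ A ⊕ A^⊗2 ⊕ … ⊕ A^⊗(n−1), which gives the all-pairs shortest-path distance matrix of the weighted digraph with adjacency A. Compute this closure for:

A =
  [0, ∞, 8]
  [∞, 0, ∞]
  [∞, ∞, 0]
Closure =
  [0, ∞, 8]
  [∞, 0, ∞]
  [∞, ∞, 0]

This is the Floyd-Warshall all-pairs shortest-path computation. For each intermediate vertex k = 0, 1, …, 2, update dist[i][j] ← min(dist[i][j], dist[i][k] + dist[k][j]). The final matrix gives, for each (i, j), the minimum total weight of any directed path from i to j (possibly empty when i = j).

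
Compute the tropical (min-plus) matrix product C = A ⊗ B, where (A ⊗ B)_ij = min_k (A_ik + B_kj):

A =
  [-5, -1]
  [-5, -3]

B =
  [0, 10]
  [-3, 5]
A ⊗ B =
  [-5, 4]
  [-6, 2]

Apply the min-plus product entry-by-entry:
  C[0][0] = min over k of (A[0][0] + B[0][0] = -5 + 0 = -5, A[0][1] + B[1][0] = -1 + -3 = -4) = -5 (attained at k = 0)
  C[0][1] = min over k of (A[0][0] + B[0][1] = -5 + 10 = 5, A[0][1] + B[1][1] = -1 + 5 = 4) = 4 (attained at k = 1)
  C[1][0] = min over k of (A[1][0] + B[0][0] = -5 + 0 = -5, A[1][1] + B[1][0] = -3 + -3 = -6) = -6 (attained at k = 1)
  C[1][1] = min over k of (A[1][0] + B[0][1] = -5 + 10 = 5, A[1][1] + B[1][1] = -3 + 5 = 2) = 2 (attained at k = 1)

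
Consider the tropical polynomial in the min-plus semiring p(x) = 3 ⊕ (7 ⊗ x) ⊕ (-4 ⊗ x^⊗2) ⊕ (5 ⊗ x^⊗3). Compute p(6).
p(6) = 3

A tropical monomial a ⊗ x^⊗i evaluates to a + i · x. Evaluating each term at x = 6:
  Term 0 contributes 3 + 0 · 6 = 3
  Term 1 contributes 7 + 1 · 6 = 13
  Term 2 contributes -4 + 2 · 6 = 8
  Term 3 contributes 5 + 3 · 6 = 23
p(6) = ⊕ of these = min[3, 13, 8, 23] = 3.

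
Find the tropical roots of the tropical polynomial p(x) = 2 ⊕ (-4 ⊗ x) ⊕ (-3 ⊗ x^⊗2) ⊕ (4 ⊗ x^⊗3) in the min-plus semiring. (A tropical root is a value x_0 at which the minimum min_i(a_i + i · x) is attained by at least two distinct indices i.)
Roots: {-7, -1, 6}

Each tropical root is a break point of the lower envelope of the lines y = a_i + i · x (there are 4 lines, with slopes 0, 1, ..., 3). Only the lines that attain the minimum somewhere contribute to roots; other lines are dominated. Here the surviving (envelope) indices are i = 3, i = 2, i = 1, i = 0.
Intersections between consecutive envelope lines give the roots: for adjacent envelope indices i < j the intersection is x = (a_i − a_j) / (j − i). Reading off the sorted break points: {-7, -1, 6}.
Verification: at each break x_0, at least two indices attain the minimum of min_i(a_i + i · x_0).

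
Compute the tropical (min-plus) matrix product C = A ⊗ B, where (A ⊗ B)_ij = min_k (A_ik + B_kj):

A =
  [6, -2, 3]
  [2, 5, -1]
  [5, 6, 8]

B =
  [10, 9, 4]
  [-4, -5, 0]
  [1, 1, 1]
A ⊗ B =
  [-6, -7, -2]
  [0, 0, 0]
  [2, 1, 6]

Apply the min-plus product entry-by-entry:
  C[0][0] = min over k of (A[0][0] + B[0][0] = 6 + 10 = 16, A[0][1] + B[1][0] = -2 + -4 = -6, A[0][2] + B[2][0] = 3 + 1 = 4) = -6 (attained at k = 1)
  C[0][1] = min over k of (A[0][0] + B[0][1] = 6 + 9 = 15, A[0][1] + B[1][1] = -2 + -5 = -7, A[0][2] + B[2][1] = 3 + 1 = 4) = -7 (attained at k = 1)
  C[0][2] = min over k of (A[0][0] + B[0][2] = 6 + 4 = 10, A[0][1] + B[1][2] = -2 + 0 = -2, A[0][2] + B[2][2] = 3 + 1 = 4) = -2 (attained at k = 1)
  C[1][0] = min over k of (A[1][0] + B[0][0] = 2 + 10 = 12, A[1][1] + B[1][0] = 5 + -4 = 1, A[1][2] + B[2][0] = -1 + 1 = 0) = 0 (attained at k = 2)
  C[1][1] = min over k of (A[1][0] + B[0][1] = 2 + 9 = 11, A[1][1] + B[1][1] = 5 + -5 = 0, A[1][2] + B[2][1] = -1 + 1 = 0) = 0 (attained at k = 1)
  C[1][2] = min over k of (A[1][0] + B[0][2] = 2 + 4 = 6, A[1][1] + B[1][2] = 5 + 0 = 5, A[1][2] + B[2][2] = -1 + 1 = 0) = 0 (attained at k = 2)
  C[2][0] = min over k of (A[2][0] + B[0][0] = 5 + 10 = 15, A[2][1] + B[1][0] = 6 + -4 = 2, A[2][2] + B[2][0] = 8 + 1 = 9) = 2 (attained at k = 1)
  C[2][1] = min over k of (A[2][0] + B[0][1] = 5 + 9 = 14, A[2][1] + B[1][1] = 6 + -5 = 1, A[2][2] + B[2][1] = 8 + 1 = 9) = 1 (attained at k = 1)
  C[2][2] = min over k of (A[2][0] + B[0][2] = 5 + 4 = 9, A[2][1] + B[1][2] = 6 + 0 = 6, A[2][2] + B[2][2] = 8 + 1 = 9) = 6 (attained at k = 1)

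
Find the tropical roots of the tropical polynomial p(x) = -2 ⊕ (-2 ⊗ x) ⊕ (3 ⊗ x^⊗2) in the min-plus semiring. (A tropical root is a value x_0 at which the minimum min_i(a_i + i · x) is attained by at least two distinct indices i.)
Roots: {-5, 0}

Each tropical root is a break point of the lower envelope of the lines y = a_i + i · x (there are 3 lines, with slopes 0, 1, ..., 2). Only the lines that attain the minimum somewhere contribute to roots; other lines are dominated. Here the surviving (envelope) indices are i = 2, i = 1, i = 0.
Intersections between consecutive envelope lines give the roots: for adjacent envelope indices i < j the intersection is x = (a_i − a_j) / (j − i). Reading off the sorted break points: {-5, 0}.
Verification: at each break x_0, at least two indices attain the minimum of min_i(a_i + i · x_0).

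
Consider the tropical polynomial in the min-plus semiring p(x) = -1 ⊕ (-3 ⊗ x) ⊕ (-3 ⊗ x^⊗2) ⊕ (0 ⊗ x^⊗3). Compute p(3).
p(3) = -1

A tropical monomial a ⊗ x^⊗i evaluates to a + i · x. Evaluating each term at x = 3:
  Term 0 contributes -1 + 0 · 3 = -1
  Term 1 contributes -3 + 1 · 3 = 0
  Term 2 contributes -3 + 2 · 3 = 3
  Term 3 contributes 0 + 3 · 3 = 9
p(3) = ⊕ of these = min[-1, 0, 3, 9] = -1.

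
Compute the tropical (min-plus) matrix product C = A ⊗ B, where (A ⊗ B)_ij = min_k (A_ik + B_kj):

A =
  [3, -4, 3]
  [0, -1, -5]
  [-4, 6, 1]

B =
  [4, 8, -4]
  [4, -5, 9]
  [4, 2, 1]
A ⊗ B =
  [0, -9, -1]
  [-1, -6, -4]
  [0, 1, -8]

Apply the min-plus product entry-by-entry:
  C[0][0] = min over k of (A[0][0] + B[0][0] = 3 + 4 = 7, A[0][1] + B[1][0] = -4 + 4 = 0, A[0][2] + B[2][0] = 3 + 4 = 7) = 0 (attained at k = 1)
  C[0][1] = min over k of (A[0][0] + B[0][1] = 3 + 8 = 11, A[0][1] + B[1][1] = -4 + -5 = -9, A[0][2] + B[2][1] = 3 + 2 = 5) = -9 (attained at k = 1)
  C[0][2] = min over k of (A[0][0] + B[0][2] = 3 + -4 = -1, A[0][1] + B[1][2] = -4 + 9 = 5, A[0][2] + B[2][2] = 3 + 1 = 4) = -1 (attained at k = 0)
  C[1][0] = min over k of (A[1][0] + B[0][0] = 0 + 4 = 4, A[1][1] + B[1][0] = -1 + 4 = 3, A[1][2] + B[2][0] = -5 + 4 = -1) = -1 (attained at k = 2)
  C[1][1] = min over k of (A[1][0] + B[0][1] = 0 + 8 = 8, A[1][1] + B[1][1] = -1 + -5 = -6, A[1][2] + B[2][1] = -5 + 2 = -3) = -6 (attained at k = 1)
  C[1][2] = min over k of (A[1][0] + B[0][2] = 0 + -4 = -4, A[1][1] + B[1][2] = -1 + 9 = 8, A[1][2] + B[2][2] = -5 + 1 = -4) = -4 (attained at k = 0)
  C[2][0] = min over k of (A[2][0] + B[0][0] = -4 + 4 = 0, A[2][1] + B[1][0] = 6 + 4 = 10, A[2][2] + B[2][0] = 1 + 4 = 5) = 0 (attained at k = 0)
  C[2][1] = min over k of (A[2][0] + B[0][1] = -4 + 8 = 4, A[2][1] + B[1][1] = 6 + -5 = 1, A[2][2] + B[2][1] = 1 + 2 = 3) = 1 (attained at k = 1)
  C[2][2] = min over k of (A[2][0] + B[0][2] = -4 + -4 = -8, A[2][1] + B[1][2] = 6 + 9 = 15, A[2][2] + B[2][2] = 1 + 1 = 2) = -8 (attained at k = 0)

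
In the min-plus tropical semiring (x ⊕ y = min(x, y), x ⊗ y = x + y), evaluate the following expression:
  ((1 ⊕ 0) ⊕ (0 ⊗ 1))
((1 ⊕ 0) ⊕ (0 ⊗ 1)) = 0

Expand innermost to outermost. Recall ⊕ takes the minimum of its arguments and ⊗ takes their sum. Working out the expression ((1 ⊕ 0) ⊕ (0 ⊗ 1)) gives 0.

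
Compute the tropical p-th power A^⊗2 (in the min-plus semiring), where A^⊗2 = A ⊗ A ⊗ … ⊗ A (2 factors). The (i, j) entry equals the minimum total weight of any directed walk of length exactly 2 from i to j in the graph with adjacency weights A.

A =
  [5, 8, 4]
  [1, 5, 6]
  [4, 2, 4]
A^⊗2 =
  [8, 6, 8]
  [6, 8, 5]
  [3, 6, 8]

Each entry (A^⊗2)_ij equals the minimum over all length-2 walks i = v_0 → v_1 → … → v_2 = j of Σ_t A[v_t][v_{t+1}]. For example, for (i, j) = (0, 2) we minimise over 3 possible intermediate vertex sequences; the minimum is 8, attained along the walk 0 → 2 → 2.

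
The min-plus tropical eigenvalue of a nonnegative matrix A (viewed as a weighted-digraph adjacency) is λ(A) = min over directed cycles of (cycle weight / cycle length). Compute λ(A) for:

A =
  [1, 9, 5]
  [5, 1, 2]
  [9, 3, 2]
λ(A) = 1

Enumerate directed cycles and compute their means (weight / length). Sample:
  cycle 0 → 0: weight = 1, length = 1, mean = 1/1 ≈ 1.000
  cycle 1 → 1: weight = 1, length = 1, mean = 1/1 ≈ 1.000
  cycle 2 → 2: weight = 2, length = 1, mean = 2/1 ≈ 2.000
  cycle 0 → 1 → 0: weight = 14, length = 2, mean = 14/2 ≈ 7.000
  cycle 0 → 2 → 0: weight = 14, length = 2, mean = 14/2 ≈ 7.000
  cycle 1 → 0 → 1: weight = 14, length = 2, mean = 14/2 ≈ 7.000
Minimum mean = 1.000, attained e.g. along the cycle 0 → 0 with weight 1 and length 1. So λ(A) = 1/1 = 1.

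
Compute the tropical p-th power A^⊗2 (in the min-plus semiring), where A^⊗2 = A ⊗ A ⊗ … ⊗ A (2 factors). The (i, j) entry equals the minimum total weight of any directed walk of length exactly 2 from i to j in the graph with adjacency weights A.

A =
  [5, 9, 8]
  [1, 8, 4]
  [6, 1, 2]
A^⊗2 =
  [10, 9, 10]
  [6, 5, 6]
  [2, 3, 4]

Each entry (A^⊗2)_ij equals the minimum over all length-2 walks i = v_0 → v_1 → … → v_2 = j of Σ_t A[v_t][v_{t+1}]. For example, for (i, j) = (0, 2) we minimise over 3 possible intermediate vertex sequences; the minimum is 10, attained along the walk 0 → 2 → 2.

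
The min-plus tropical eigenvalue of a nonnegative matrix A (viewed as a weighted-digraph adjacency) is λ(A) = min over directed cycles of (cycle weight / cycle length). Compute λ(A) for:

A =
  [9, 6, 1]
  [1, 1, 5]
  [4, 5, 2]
λ(A) = 1

Enumerate directed cycles and compute their means (weight / length). Sample:
  cycle 0 → 0: weight = 9, length = 1, mean = 9/1 ≈ 9.000
  cycle 1 → 1: weight = 1, length = 1, mean = 1/1 ≈ 1.000
  cycle 2 → 2: weight = 2, length = 1, mean = 2/1 ≈ 2.000
  cycle 0 → 1 → 0: weight = 7, length = 2, mean = 7/2 ≈ 3.500
  cycle 0 → 2 → 0: weight = 5, length = 2, mean = 5/2 ≈ 2.500
  cycle 1 → 0 → 1: weight = 7, length = 2, mean = 7/2 ≈ 3.500
Minimum mean = 1.000, attained e.g. along the cycle 1 → 1 with weight 1 and length 1. So λ(A) = 1/1 = 1.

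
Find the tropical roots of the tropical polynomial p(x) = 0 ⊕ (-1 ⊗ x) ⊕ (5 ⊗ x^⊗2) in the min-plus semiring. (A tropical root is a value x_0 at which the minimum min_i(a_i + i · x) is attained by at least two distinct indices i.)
Roots: {-6, 1}

Each tropical root is a break point of the lower envelope of the lines y = a_i + i · x (there are 3 lines, with slopes 0, 1, ..., 2). Only the lines that attain the minimum somewhere contribute to roots; other lines are dominated. Here the surviving (envelope) indices are i = 2, i = 1, i = 0.
Intersections between consecutive envelope lines give the roots: for adjacent envelope indices i < j the intersection is x = (a_i − a_j) / (j − i). Reading off the sorted break points: {-6, 1}.
Verification: at each break x_0, at least two indices attain the minimum of min_i(a_i + i · x_0).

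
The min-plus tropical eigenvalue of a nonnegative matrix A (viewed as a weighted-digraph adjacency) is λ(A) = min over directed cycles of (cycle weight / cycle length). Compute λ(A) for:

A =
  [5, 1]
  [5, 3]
λ(A) = 3

Enumerate directed cycles and compute their means (weight / length). Sample:
  cycle 0 → 0: weight = 5, length = 1, mean = 5/1 ≈ 5.000
  cycle 1 → 1: weight = 3, length = 1, mean = 3/1 ≈ 3.000
  cycle 0 → 1 → 0: weight = 6, length = 2, mean = 6/2 ≈ 3.000
  cycle 1 → 0 → 1: weight = 6, length = 2, mean = 6/2 ≈ 3.000
Minimum mean = 3.000, attained e.g. along the cycle 1 → 1 with weight 3 and length 1. So λ(A) = 3/1 = 3.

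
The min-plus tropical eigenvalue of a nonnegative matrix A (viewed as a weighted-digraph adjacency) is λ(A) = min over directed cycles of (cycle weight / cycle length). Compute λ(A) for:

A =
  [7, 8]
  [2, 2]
λ(A) = 2

Enumerate directed cycles and compute their means (weight / length). Sample:
  cycle 0 → 0: weight = 7, length = 1, mean = 7/1 ≈ 7.000
  cycle 1 → 1: weight = 2, length = 1, mean = 2/1 ≈ 2.000
  cycle 0 → 1 → 0: weight = 10, length = 2, mean = 10/2 ≈ 5.000
  cycle 1 → 0 → 1: weight = 10, length = 2, mean = 10/2 ≈ 5.000
Minimum mean = 2.000, attained e.g. along the cycle 1 → 1 with weight 2 and length 1. So λ(A) = 2/1 = 2.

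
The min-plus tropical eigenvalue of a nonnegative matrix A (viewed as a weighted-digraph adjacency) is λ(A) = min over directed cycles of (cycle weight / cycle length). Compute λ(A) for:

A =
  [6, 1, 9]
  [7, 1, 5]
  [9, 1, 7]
λ(A) = 1

Enumerate directed cycles and compute their means (weight / length). Sample:
  cycle 0 → 0: weight = 6, length = 1, mean = 6/1 ≈ 6.000
  cycle 1 → 1: weight = 1, length = 1, mean = 1/1 ≈ 1.000
  cycle 2 → 2: weight = 7, length = 1, mean = 7/1 ≈ 7.000
  cycle 0 → 1 → 0: weight = 8, length = 2, mean = 8/2 ≈ 4.000
  cycle 0 → 2 → 0: weight = 18, length = 2, mean = 18/2 ≈ 9.000
  cycle 1 → 0 → 1: weight = 8, length = 2, mean = 8/2 ≈ 4.000
Minimum mean = 1.000, attained e.g. along the cycle 1 → 1 with weight 1 and length 1. So λ(A) = 1/1 = 1.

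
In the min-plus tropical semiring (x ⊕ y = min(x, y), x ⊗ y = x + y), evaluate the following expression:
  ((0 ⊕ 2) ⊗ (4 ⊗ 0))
((0 ⊕ 2) ⊗ (4 ⊗ 0)) = 4

Expand innermost to outermost. Recall ⊕ takes the minimum of its arguments and ⊗ takes their sum. Working out the expression ((0 ⊕ 2) ⊗ (4 ⊗ 0)) gives 4.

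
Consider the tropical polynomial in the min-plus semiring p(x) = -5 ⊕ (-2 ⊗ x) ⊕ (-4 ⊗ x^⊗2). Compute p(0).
p(0) = -5

A tropical monomial a ⊗ x^⊗i evaluates to a + i · x. Evaluating each term at x = 0:
  Term 0 contributes -5 + 0 · 0 = -5
  Term 1 contributes -2 + 1 · 0 = -2
  Term 2 contributes -4 + 2 · 0 = -4
p(0) = ⊕ of these = min[-5, -2, -4] = -5.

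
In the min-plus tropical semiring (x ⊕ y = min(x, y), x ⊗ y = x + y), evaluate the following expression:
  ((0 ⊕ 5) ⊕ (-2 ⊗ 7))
((0 ⊕ 5) ⊕ (-2 ⊗ 7)) = 0

Expand innermost to outermost. Recall ⊕ takes the minimum of its arguments and ⊗ takes their sum. Working out the expression ((0 ⊕ 5) ⊕ (-2 ⊗ 7)) gives 0.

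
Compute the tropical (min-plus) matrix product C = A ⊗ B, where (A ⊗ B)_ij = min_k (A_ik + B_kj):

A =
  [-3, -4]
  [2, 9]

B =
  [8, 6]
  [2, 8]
A ⊗ B =
  [-2, 3]
  [10, 8]

Apply the min-plus product entry-by-entry:
  C[0][0] = min over k of (A[0][0] + B[0][0] = -3 + 8 = 5, A[0][1] + B[1][0] = -4 + 2 = -2) = -2 (attained at k = 1)
  C[0][1] = min over k of (A[0][0] + B[0][1] = -3 + 6 = 3, A[0][1] + B[1][1] = -4 + 8 = 4) = 3 (attained at k = 0)
  C[1][0] = min over k of (A[1][0] + B[0][0] = 2 + 8 = 10, A[1][1] + B[1][0] = 9 + 2 = 11) = 10 (attained at k = 0)
  C[1][1] = min over k of (A[1][0] + B[0][1] = 2 + 6 = 8, A[1][1] + B[1][1] = 9 + 8 = 17) = 8 (attained at k = 0)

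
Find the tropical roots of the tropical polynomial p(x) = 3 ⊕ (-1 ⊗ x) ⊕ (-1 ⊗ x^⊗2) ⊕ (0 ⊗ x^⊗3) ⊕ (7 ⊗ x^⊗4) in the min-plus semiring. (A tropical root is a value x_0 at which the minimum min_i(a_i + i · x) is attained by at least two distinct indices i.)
Roots: {-7, -1, 0, 4}

Each tropical root is a break point of the lower envelope of the lines y = a_i + i · x (there are 5 lines, with slopes 0, 1, ..., 4). Only the lines that attain the minimum somewhere contribute to roots; other lines are dominated. Here the surviving (envelope) indices are i = 4, i = 3, i = 2, i = 1, i = 0.
Intersections between consecutive envelope lines give the roots: for adjacent envelope indices i < j the intersection is x = (a_i − a_j) / (j − i). Reading off the sorted break points: {-7, -1, 0, 4}.
Verification: at each break x_0, at least two indices attain the minimum of min_i(a_i + i · x_0).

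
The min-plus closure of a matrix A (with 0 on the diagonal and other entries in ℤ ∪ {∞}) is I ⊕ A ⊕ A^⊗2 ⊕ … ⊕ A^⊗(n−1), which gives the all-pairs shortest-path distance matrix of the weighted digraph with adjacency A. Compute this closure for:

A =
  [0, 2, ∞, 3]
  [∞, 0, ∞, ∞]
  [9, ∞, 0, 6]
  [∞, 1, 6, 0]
Closure =
  [0, 2, 9, 3]
  [∞, 0, ∞, ∞]
  [9, 7, 0, 6]
  [15, 1, 6, 0]

This is the Floyd-Warshall all-pairs shortest-path computation. For each intermediate vertex k = 0, 1, …, 3, update dist[i][j] ← min(dist[i][j], dist[i][k] + dist[k][j]). The final matrix gives, for each (i, j), the minimum total weight of any directed path from i to j (possibly empty when i = j).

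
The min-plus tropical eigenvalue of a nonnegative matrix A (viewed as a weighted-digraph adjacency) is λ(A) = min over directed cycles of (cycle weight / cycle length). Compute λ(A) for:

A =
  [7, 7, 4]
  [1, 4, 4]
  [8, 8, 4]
λ(A) = 4

Enumerate directed cycles and compute their means (weight / length). Sample:
  cycle 0 → 0: weight = 7, length = 1, mean = 7/1 ≈ 7.000
  cycle 1 → 1: weight = 4, length = 1, mean = 4/1 ≈ 4.000
  cycle 2 → 2: weight = 4, length = 1, mean = 4/1 ≈ 4.000
  cycle 0 → 1 → 0: weight = 8, length = 2, mean = 8/2 ≈ 4.000
  cycle 0 → 2 → 0: weight = 12, length = 2, mean = 12/2 ≈ 6.000
  cycle 1 → 0 → 1: weight = 8, length = 2, mean = 8/2 ≈ 4.000
Minimum mean = 4.000, attained e.g. along the cycle 1 → 1 with weight 4 and length 1. So λ(A) = 4/1 = 4.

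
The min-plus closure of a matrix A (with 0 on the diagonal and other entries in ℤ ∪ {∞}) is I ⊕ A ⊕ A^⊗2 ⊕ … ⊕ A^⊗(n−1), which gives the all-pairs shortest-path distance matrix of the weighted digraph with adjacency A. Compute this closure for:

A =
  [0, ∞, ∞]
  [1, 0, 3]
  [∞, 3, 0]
Closure =
  [0, ∞, ∞]
  [1, 0, 3]
  [4, 3, 0]

This is the Floyd-Warshall all-pairs shortest-path computation. For each intermediate vertex k = 0, 1, …, 2, update dist[i][j] ← min(dist[i][j], dist[i][k] + dist[k][j]). The final matrix gives, for each (i, j), the minimum total weight of any directed path from i to j (possibly empty when i = j).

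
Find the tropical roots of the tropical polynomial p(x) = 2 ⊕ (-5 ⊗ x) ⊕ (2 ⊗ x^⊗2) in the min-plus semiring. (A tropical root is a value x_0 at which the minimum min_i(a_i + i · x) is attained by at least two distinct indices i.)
Roots: {-7, 7}

Each tropical root is a break point of the lower envelope of the lines y = a_i + i · x (there are 3 lines, with slopes 0, 1, ..., 2). Only the lines that attain the minimum somewhere contribute to roots; other lines are dominated. Here the surviving (envelope) indices are i = 2, i = 1, i = 0.
Intersections between consecutive envelope lines give the roots: for adjacent envelope indices i < j the intersection is x = (a_i − a_j) / (j − i). Reading off the sorted break points: {-7, 7}.
Verification: at each break x_0, at least two indices attain the minimum of min_i(a_i + i · x_0).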